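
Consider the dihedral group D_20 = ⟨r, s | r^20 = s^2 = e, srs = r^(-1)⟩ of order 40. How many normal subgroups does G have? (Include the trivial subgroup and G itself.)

9

G has 48 subgroups. Checking conjugation-invariance by order — order 1: 1/1 normal; order 2: 1/21 normal; order 4: 1/11 normal; order 5: 1/1 normal; order 8: 0/5 normal; order 10: 1/5 normal; order 20: 3/3 normal; order 40: 1/1 normal.
Total normal subgroups: 9.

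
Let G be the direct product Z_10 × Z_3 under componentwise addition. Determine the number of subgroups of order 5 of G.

1

|G| = 30 and 5 | 30, so subgroups of order 5 are possible by Lagrange.
The subgroups of order 5 are: {(0,0), (2,0), (4,0), (6,0), (8,0)}.
So G has 1 subgroup of order 5.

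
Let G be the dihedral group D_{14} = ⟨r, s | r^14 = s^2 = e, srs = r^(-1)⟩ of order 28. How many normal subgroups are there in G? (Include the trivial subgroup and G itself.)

7

G has 28 subgroups. Checking conjugation-invariance by order — order 1: 1/1 normal; order 2: 1/15 normal; order 4: 0/7 normal; order 7: 1/1 normal; order 14: 3/3 normal; order 28: 1/1 normal.
Total normal subgroups: 7.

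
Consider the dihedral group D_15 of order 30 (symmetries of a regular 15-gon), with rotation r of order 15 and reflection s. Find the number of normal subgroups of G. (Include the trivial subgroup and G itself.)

G has 28 subgroups. Checking conjugation-invariance by order — order 1: 1/1 normal; order 2: 0/15 normal; order 3: 1/1 normal; order 5: 1/1 normal; order 6: 0/5 normal; order 10: 0/3 normal; order 15: 1/1 normal; order 30: 1/1 normal.
Total normal subgroups: 5.

5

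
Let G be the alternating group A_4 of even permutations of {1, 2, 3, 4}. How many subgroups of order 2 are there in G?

3

|G| = 12 and 2 | 12, so subgroups of order 2 are possible by Lagrange.
The subgroups of order 2 are: {e, (1 2)(3 4)}; {e, (1 3)(2 4)}; {e, (1 4)(2 3)}.
So G has 3 subgroups of order 2.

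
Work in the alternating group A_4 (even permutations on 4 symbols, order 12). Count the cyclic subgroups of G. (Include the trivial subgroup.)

Group the elements of G by the cyclic subgroup they generate; each cyclic subgroup of order d accounts for φ(d) elements.
Cyclic subgroups by order — order 1: 1; order 2: 3; order 3: 4.
Total: 8.

8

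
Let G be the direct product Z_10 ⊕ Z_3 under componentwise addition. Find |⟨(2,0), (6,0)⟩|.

5

|⟨(2,0)⟩| = 5 and |⟨(6,0)⟩| = 5, so |H| is a multiple of lcm(5, 5) = 5 and divides |G| = 30.
Closing under the operation: H = {(0,0), (2,0), (4,0), (6,0), (8,0)}, so |H| = 5.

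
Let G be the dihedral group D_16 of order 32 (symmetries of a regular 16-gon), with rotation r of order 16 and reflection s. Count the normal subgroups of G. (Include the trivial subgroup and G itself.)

G has 36 subgroups. Checking conjugation-invariance by order — order 1: 1/1 normal; order 2: 1/17 normal; order 4: 1/9 normal; order 8: 1/5 normal; order 16: 3/3 normal; order 32: 1/1 normal.
Total normal subgroups: 8.

8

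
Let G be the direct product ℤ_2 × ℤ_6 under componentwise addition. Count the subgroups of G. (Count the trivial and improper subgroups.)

|G| = 12, so by Lagrange every subgroup order divides 12. Divisors: 1, 2, 3, 4, 6, 12.
Subgroups by order — order 1: 1; order 2: 3; order 3: 1; order 4: 1; order 6: 3; order 12: 1.
Total: 1 + 3 + 1 + 1 + 3 + 1 = 10.

10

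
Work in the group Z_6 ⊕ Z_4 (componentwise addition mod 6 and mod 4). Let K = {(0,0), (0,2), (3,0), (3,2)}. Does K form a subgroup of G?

Yes

|K| = 4 divides |G| = 24, consistent with Lagrange.
K contains the identity, every element's inverse is in K, and K is closed under +: it is a subgroup.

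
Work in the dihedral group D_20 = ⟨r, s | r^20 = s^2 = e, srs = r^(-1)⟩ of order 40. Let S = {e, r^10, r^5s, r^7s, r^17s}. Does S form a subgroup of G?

Closure fails: r^17s · r^5s = r^12 ∉ S. So S is not a subgroup.

No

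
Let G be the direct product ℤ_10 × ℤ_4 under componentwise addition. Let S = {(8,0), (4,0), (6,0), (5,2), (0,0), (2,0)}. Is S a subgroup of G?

|S| = 6 does not divide |G| = 40, so by Lagrange S is not a subgroup.

No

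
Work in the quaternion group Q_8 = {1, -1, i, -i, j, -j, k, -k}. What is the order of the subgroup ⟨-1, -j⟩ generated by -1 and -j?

4

|⟨-1⟩| = 2 and |⟨-j⟩| = 4, so |H| is a multiple of lcm(2, 4) = 4 and divides |G| = 8.
Closing under the operation: H = {1, -1, j, -j}, so |H| = 4.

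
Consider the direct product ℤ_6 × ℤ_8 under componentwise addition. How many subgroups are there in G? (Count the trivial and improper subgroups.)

22

|G| = 48, so by Lagrange every subgroup order divides 48. Divisors: 1, 2, 3, 4, 6, 8, 12, 16, 24, 48.
Subgroups by order — order 1: 1; order 2: 3; order 3: 1; order 4: 3; order 6: 3; order 8: 3; order 12: 3; order 16: 1; order 24: 3; order 48: 1.
Total: 1 + 3 + 1 + 3 + 3 + 3 + 3 + 1 + 3 + 1 = 22.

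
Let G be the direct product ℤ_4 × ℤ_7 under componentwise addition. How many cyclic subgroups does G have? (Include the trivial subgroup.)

6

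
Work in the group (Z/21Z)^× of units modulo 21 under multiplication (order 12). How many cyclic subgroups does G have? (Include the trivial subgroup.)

Group the elements of G by the cyclic subgroup they generate; each cyclic subgroup of order d accounts for φ(d) elements.
Cyclic subgroups by order — order 1: 1; order 2: 3; order 3: 1; order 6: 3.
Total: 8.

8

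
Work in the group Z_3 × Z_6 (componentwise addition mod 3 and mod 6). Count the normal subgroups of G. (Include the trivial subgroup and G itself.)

12

G is abelian, so every subgroup is normal.
G has 12 subgroups in total, hence 12 normal subgroups.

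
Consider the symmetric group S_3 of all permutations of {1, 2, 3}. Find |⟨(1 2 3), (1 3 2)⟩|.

|⟨(1 2 3)⟩| = 3 and |⟨(1 3 2)⟩| = 3, so |H| is a multiple of lcm(3, 3) = 3 and divides |G| = 6.
Closing under the operation: H = {e, (1 2 3), (1 3 2)}, so |H| = 3.

3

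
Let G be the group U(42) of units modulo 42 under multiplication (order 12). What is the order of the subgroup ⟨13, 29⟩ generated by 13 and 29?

4

|⟨13⟩| = 2 and |⟨29⟩| = 2, so |H| is a multiple of lcm(2, 2) = 2 and divides |G| = 12.
Closing under the operation: H = {1, 13, 29, 41}, so |H| = 4.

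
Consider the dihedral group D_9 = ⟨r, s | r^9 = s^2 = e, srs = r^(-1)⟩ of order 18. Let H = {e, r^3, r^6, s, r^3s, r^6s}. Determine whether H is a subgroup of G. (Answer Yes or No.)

Yes

|H| = 6 divides |G| = 18, consistent with Lagrange.
H contains the identity, every element's inverse is in H, and H is closed under ·: it is a subgroup.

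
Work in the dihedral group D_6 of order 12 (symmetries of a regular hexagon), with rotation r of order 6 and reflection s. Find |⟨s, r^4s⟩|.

|⟨s⟩| = 2 and |⟨r^4s⟩| = 2, so |H| is a multiple of lcm(2, 2) = 2 and divides |G| = 12.
Closing under the operation: H = {e, r^2, r^4, s, r^2s, r^4s}, so |H| = 6.

6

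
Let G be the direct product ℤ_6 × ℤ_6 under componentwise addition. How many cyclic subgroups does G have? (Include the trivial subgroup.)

20

Group the elements of G by the cyclic subgroup they generate; each cyclic subgroup of order d accounts for φ(d) elements.
Cyclic subgroups by order — order 1: 1; order 2: 3; order 3: 4; order 6: 12.
Total: 20.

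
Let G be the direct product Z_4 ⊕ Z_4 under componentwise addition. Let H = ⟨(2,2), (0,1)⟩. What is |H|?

8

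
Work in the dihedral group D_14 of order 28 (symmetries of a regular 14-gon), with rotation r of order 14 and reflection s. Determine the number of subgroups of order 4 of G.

7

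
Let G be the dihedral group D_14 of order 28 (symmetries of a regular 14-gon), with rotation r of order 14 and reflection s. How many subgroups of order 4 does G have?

7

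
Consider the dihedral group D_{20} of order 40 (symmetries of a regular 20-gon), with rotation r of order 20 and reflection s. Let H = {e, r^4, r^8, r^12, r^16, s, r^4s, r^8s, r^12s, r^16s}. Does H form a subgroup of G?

Yes

|H| = 10 divides |G| = 40, consistent with Lagrange.
H contains the identity, every element's inverse is in H, and H is closed under ·: it is a subgroup.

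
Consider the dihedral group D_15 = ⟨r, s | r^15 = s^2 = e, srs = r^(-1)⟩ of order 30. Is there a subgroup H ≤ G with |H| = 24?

No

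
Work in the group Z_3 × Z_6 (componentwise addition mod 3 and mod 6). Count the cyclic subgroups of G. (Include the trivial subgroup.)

10

Each element a generates a cyclic subgroup ⟨a⟩; distinct elements may generate the same one (a cyclic group of order d has φ(d) generators).
Cyclic subgroups by order — order 1: 1; order 2: 1; order 3: 4; order 6: 4.
Total: 10.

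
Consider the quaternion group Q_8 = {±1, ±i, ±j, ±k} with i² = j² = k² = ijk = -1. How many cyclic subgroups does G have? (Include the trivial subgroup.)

Each element a generates a cyclic subgroup ⟨a⟩; distinct elements may generate the same one (a cyclic group of order d has φ(d) generators).
Cyclic subgroups by order — order 1: 1; order 2: 1; order 4: 3.
Total: 5.

5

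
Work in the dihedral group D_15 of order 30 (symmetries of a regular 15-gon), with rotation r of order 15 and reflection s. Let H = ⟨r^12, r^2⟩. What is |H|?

|⟨r^12⟩| = 5 and |⟨r^2⟩| = 15, so |H| is a multiple of lcm(5, 15) = 15 and divides |G| = 30.
Closing under the operation: H = {e, r, r^2, r^3, r^4, r^5, r^6, r^7, r^8, r^9, r^10, r^11, r^12, r^13, r^14}, so |H| = 15.

15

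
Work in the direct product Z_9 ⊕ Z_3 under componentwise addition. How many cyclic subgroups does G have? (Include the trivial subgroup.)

A cyclic subgroup of order d is generated by each of its φ(d) elements of order d, so the cyclic subgroups of order d number (#elements of order d)/φ(d).
Cyclic subgroups by order — order 1: 1; order 3: 4; order 9: 3.
Total: 8.

8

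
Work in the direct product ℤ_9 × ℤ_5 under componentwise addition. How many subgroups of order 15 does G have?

1

|G| = 45 and 15 | 45, so subgroups of order 15 are possible by Lagrange.
The subgroups of order 15 are: {(0,0), (0,1), (0,2), (0,3), (0,4), (3,0), (3,1), (3,2), (3,3), (3,4), (6,0), (6,1), (6,2), (6,3), (6,4)}.
So G has 1 subgroup of order 15.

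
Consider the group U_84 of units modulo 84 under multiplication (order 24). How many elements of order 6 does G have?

14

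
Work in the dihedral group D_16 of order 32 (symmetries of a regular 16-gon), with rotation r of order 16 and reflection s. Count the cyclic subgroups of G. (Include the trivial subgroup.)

Each element a generates a cyclic subgroup ⟨a⟩; distinct elements may generate the same one (a cyclic group of order d has φ(d) generators).
Cyclic subgroups by order — order 1: 1; order 2: 17; order 4: 1; order 8: 1; order 16: 1.
Total: 21.

21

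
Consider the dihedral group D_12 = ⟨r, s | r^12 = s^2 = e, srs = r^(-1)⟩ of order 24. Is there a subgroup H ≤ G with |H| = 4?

Yes

4 | 24. A subgroup of order 4 is {e, r^6, r^4s, r^10s}.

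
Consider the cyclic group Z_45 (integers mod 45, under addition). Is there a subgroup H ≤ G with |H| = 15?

15 | 45. A subgroup of order 15 is {0, 3, 6, 9, 12, 15, 18, 21, 24, 27, 30, 33, 36, 39, 42}.

Yes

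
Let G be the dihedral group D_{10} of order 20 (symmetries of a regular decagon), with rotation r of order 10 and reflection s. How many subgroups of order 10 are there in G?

3

|G| = 20 and 10 | 20, so subgroups of order 10 are possible by Lagrange.
The subgroups of order 10 are: {e, r, r^2, r^3, r^4, r^5, r^6, r^7, r^8, r^9}; {e, r^2, r^4, r^6, r^8, s, r^2s, r^4s, r^6s, r^8s}; {e, r^2, r^4, r^6, r^8, rs, r^3s, r^5s, r^7s, r^9s}.
So G has 3 subgroups of order 10.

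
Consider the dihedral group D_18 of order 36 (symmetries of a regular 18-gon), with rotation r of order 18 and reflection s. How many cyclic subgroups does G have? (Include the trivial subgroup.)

24

Each element a generates a cyclic subgroup ⟨a⟩; distinct elements may generate the same one (a cyclic group of order d has φ(d) generators).
Cyclic subgroups by order — order 1: 1; order 2: 19; order 3: 1; order 6: 1; order 9: 1; order 18: 1.
Total: 24.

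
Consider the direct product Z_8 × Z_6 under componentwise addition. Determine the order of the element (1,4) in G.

The order of (1,4) in Z_8 × Z_6 is lcm(ord(1) in Z_8, ord(4) in Z_6).
ord(1) = 8 and ord(4) = 3, so |⟨(1,4)⟩| = lcm(8, 3) = 24.

24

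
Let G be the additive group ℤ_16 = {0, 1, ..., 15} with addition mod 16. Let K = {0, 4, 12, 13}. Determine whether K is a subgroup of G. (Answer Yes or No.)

13 ∈ K but its inverse 3 ∉ K, so K is not a subgroup.

No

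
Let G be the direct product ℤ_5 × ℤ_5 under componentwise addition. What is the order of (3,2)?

5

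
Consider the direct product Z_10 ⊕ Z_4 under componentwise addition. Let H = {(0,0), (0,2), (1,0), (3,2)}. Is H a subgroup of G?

(1,0) ∈ H but its inverse (9,0) ∉ H, so H is not a subgroup.

No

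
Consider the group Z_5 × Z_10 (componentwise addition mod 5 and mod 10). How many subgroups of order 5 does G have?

|G| = 50 and 5 | 50, so subgroups of order 5 are possible by Lagrange.
The subgroups of order 5 are: {(0,0), (0,2), (0,4), (0,6), (0,8)}; {(0,0), (1,0), (2,0), (3,0), (4,0)}; {(0,0), (1,2), (2,4), (3,6), (4,8)}; {(0,0), (1,4), (2,8), (3,2), (4,6)}; … (6 in all).
So G has 6 subgroups of order 5.

6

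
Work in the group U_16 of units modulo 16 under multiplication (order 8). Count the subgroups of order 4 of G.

3

|G| = 8 and 4 | 8, so subgroups of order 4 are possible by Lagrange.
The subgroups of order 4 are: {1, 3, 9, 11}; {1, 5, 9, 13}; {1, 7, 9, 15}.
So G has 3 subgroups of order 4.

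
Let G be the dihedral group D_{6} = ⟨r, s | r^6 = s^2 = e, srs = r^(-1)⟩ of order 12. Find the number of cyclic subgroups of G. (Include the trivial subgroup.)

10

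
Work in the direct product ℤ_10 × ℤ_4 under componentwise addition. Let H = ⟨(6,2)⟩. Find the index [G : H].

|⟨(6,2)⟩| = 10 and |G| = 40.
By Lagrange, [G : H] = |G|/|H| = 40/10 = 4.

4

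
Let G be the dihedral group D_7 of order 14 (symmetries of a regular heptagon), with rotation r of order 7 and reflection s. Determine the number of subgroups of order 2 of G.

7

|G| = 14 and 2 | 14, so subgroups of order 2 are possible by Lagrange.
The subgroups of order 2 are: {e, r^2s}; {e, r^3s}; {e, r^4s}; {e, r^5s}; … (7 in all).
So G has 7 subgroups of order 2.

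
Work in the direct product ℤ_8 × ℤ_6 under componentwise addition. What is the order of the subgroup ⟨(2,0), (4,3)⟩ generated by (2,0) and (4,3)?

8

|⟨(2,0)⟩| = 4 and |⟨(4,3)⟩| = 2, so |H| is a multiple of lcm(4, 2) = 4 and divides |G| = 48.
Closing under the operation: H = {(0,0), (0,3), (2,0), (2,3), (4,0), (4,3), (6,0), (6,3)}, so |H| = 8.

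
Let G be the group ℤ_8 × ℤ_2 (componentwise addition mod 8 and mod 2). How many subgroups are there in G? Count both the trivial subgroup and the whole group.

|G| = 16, so by Lagrange every subgroup order divides 16. Divisors: 1, 2, 4, 8, 16.
Subgroups by order — order 1: 1; order 2: 3; order 4: 3; order 8: 3; order 16: 1.
Total: 1 + 3 + 3 + 3 + 1 = 11.

11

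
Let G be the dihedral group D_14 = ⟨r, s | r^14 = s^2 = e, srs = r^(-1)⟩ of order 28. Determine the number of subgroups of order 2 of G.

|G| = 28 and 2 | 28, so subgroups of order 2 are possible by Lagrange.
The subgroups of order 2 are: {e, r^10s}; {e, r^11s}; {e, r^12s}; {e, r^13s}; … (15 in all).
So G has 15 subgroups of order 2.

15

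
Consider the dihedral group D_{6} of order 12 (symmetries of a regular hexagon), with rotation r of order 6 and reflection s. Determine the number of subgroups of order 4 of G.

|G| = 12 and 4 | 12, so subgroups of order 4 are possible by Lagrange.
The subgroups of order 4 are: {e, r^3, r^2s, r^5s}; {e, r^3, s, r^3s}; {e, r^3, rs, r^4s}.
So G has 3 subgroups of order 4.

3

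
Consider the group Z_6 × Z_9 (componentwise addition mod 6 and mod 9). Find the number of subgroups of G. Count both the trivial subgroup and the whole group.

20

|G| = 54, so by Lagrange every subgroup order divides 54. Divisors: 1, 2, 3, 6, 9, 18, 27, 54.
Subgroups by order — order 1: 1; order 2: 1; order 3: 4; order 6: 4; order 9: 4; order 18: 4; order 27: 1; order 54: 1.
Total: 1 + 1 + 4 + 4 + 4 + 4 + 1 + 1 = 20.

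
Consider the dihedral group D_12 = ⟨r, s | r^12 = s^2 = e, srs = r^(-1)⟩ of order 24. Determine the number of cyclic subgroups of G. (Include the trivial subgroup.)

18

Each element a generates a cyclic subgroup ⟨a⟩; distinct elements may generate the same one (a cyclic group of order d has φ(d) generators).
Cyclic subgroups by order — order 1: 1; order 2: 13; order 3: 1; order 4: 1; order 6: 1; order 12: 1.
Total: 18.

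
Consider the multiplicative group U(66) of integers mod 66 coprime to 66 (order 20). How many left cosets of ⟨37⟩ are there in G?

|⟨37⟩| = 5 and |G| = 20.
By Lagrange, [G : H] = |G|/|H| = 20/5 = 4.

4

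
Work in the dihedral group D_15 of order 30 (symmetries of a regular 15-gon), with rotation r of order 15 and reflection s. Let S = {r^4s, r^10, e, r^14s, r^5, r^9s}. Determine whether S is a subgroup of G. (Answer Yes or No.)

Yes

|S| = 6 divides |G| = 30, consistent with Lagrange.
S contains the identity, every element's inverse is in S, and S is closed under ·: it is a subgroup.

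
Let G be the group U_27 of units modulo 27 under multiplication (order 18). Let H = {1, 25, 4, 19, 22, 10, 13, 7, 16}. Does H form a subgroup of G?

|H| = 9 divides |G| = 18, consistent with Lagrange.
H contains the identity, every element's inverse is in H, and H is closed under ·: it is a subgroup.
In fact H = ⟨4⟩.

Yes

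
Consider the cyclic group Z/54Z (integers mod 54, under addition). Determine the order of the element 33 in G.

In Z/54Z, the order of an element a is n/gcd(a, n).
gcd(33, 54) = 3, so |⟨33⟩| = 54/3 = 18.

18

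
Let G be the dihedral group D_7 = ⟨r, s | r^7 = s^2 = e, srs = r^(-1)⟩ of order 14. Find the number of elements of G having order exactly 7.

The elements of order 7 are: r, r^2, r^3, r^4, r^5, r^6.
That's 6.

6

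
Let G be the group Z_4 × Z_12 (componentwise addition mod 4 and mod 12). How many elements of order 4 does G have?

An element (a,b) has order lcm(ord(a), ord(b)); count pairs with lcm equal to 4.
Enumerating gives 12 such elements.

12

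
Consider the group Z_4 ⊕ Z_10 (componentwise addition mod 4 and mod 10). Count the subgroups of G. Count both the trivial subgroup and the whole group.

16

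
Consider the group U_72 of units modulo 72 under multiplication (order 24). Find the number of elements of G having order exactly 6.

14

Enumerating element orders in G gives 14 elements of order 6.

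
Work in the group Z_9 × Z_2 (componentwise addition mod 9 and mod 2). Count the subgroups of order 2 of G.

|G| = 18 and 2 | 18, so subgroups of order 2 are possible by Lagrange.
The subgroups of order 2 are: {(0,0), (0,1)}.
So G has 1 subgroup of order 2.

1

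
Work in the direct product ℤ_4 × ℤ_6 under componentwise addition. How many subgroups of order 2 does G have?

|G| = 24 and 2 | 24, so subgroups of order 2 are possible by Lagrange.
The subgroups of order 2 are: {(0,0), (0,3)}; {(0,0), (2,0)}; {(0,0), (2,3)}.
So G has 3 subgroups of order 2.

3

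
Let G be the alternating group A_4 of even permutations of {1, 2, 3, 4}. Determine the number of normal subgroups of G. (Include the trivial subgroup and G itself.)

G has 10 subgroups. Checking conjugation-invariance by order — order 1: 1/1 normal; order 2: 0/3 normal; order 3: 0/4 normal; order 4: 1/1 normal; order 12: 1/1 normal.
Total normal subgroups: 3.

3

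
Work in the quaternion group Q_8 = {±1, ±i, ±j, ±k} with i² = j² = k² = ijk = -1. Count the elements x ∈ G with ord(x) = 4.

The elements of order 4 are: i, -i, j, -j, k, -k.
That's 6.

6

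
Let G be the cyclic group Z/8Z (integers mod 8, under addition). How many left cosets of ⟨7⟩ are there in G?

1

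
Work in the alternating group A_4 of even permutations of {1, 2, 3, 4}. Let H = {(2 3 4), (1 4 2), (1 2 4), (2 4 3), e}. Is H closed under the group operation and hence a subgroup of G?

No

|H| = 5 does not divide |G| = 12, so by Lagrange H is not a subgroup.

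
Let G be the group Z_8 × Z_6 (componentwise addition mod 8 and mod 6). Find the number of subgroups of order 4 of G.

|G| = 48 and 4 | 48, so subgroups of order 4 are possible by Lagrange.
The subgroups of order 4 are: {(0,0), (0,3), (4,0), (4,3)}; {(0,0), (2,0), (4,0), (6,0)}; {(0,0), (2,3), (4,0), (6,3)}.
So G has 3 subgroups of order 4.

3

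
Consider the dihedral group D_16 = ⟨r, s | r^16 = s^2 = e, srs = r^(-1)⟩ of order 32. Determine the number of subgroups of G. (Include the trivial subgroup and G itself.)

36

|G| = 32, so by Lagrange every subgroup order divides 32. Divisors: 1, 2, 4, 8, 16, 32.
Subgroups by order — order 1: 1; order 2: 17; order 4: 9; order 8: 5; order 16: 3; order 32: 1.
Total: 1 + 17 + 9 + 5 + 3 + 1 = 36.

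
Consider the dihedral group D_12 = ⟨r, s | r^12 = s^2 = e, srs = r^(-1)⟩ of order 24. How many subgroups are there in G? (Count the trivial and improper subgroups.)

|G| = 24, so by Lagrange every subgroup order divides 24. Divisors: 1, 2, 3, 4, 6, 8, 12, 24.
Subgroups by order — order 1: 1; order 2: 13; order 3: 1; order 4: 7; order 6: 5; order 8: 3; order 12: 3; order 24: 1.
Total: 1 + 13 + 1 + 7 + 5 + 3 + 3 + 1 = 34.

34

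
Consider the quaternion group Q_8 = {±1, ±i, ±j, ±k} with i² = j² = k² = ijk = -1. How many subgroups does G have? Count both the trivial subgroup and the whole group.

|G| = 8, so by Lagrange every subgroup order divides 8. Divisors: 1, 2, 4, 8.
Subgroups by order — order 1: 1; order 2: 1; order 4: 3; order 8: 1.
Total: 1 + 1 + 3 + 1 = 6.

6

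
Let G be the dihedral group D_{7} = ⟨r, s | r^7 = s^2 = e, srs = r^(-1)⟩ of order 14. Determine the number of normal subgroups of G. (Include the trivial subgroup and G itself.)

3

G has 10 subgroups. Checking conjugation-invariance by order — order 1: 1/1 normal; order 2: 0/7 normal; order 7: 1/1 normal; order 14: 1/1 normal.
Total normal subgroups: 3.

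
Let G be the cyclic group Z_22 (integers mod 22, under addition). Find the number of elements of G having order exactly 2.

1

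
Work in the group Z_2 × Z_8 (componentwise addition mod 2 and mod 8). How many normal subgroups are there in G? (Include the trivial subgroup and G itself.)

G is abelian, so every subgroup is normal.
G has 11 subgroups in total, hence 11 normal subgroups.

11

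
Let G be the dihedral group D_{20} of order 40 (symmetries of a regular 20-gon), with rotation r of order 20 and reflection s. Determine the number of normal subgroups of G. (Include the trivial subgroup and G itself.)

9

G has 48 subgroups. Checking conjugation-invariance by order — order 1: 1/1 normal; order 2: 1/21 normal; order 4: 1/11 normal; order 5: 1/1 normal; order 8: 0/5 normal; order 10: 1/5 normal; order 20: 3/3 normal; order 40: 1/1 normal.
Total normal subgroups: 9.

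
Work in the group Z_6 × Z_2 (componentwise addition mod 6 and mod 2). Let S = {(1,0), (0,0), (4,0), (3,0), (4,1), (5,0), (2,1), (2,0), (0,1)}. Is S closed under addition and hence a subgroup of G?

|S| = 9 does not divide |G| = 12, so by Lagrange S is not a subgroup.

No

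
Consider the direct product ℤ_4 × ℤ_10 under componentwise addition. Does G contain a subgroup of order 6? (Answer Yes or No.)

6 does not divide |G| = 40, so by Lagrange no subgroup of order 6 exists.

No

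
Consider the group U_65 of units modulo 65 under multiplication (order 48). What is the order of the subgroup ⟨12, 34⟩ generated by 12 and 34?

16

|⟨12⟩| = 4 and |⟨34⟩| = 4, so |H| is a multiple of lcm(4, 4) = 4 and divides |G| = 48.
Closing under the operation: H = {1, 8, 12, 14, 18, 21, 27, 31, 34, 38, 44, 47, 51, 53, 57, 64}, so |H| = 16.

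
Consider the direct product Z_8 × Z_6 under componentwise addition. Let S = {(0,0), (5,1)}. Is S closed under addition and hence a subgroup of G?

No

(5,1) ∈ S but its inverse (3,5) ∉ S, so S is not a subgroup.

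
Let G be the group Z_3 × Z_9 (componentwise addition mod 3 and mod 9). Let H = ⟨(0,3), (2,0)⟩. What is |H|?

9

|⟨(0,3)⟩| = 3 and |⟨(2,0)⟩| = 3, so |H| is a multiple of lcm(3, 3) = 3 and divides |G| = 27.
Closing under the operation: H = {(0,0), (0,3), (0,6), (1,0), (1,3), (1,6), (2,0), (2,3), (2,6)}, so |H| = 9.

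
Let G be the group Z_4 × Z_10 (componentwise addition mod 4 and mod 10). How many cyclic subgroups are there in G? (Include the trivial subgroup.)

Group the elements of G by the cyclic subgroup they generate; each cyclic subgroup of order d accounts for φ(d) elements.
Cyclic subgroups by order — order 1: 1; order 2: 3; order 4: 2; order 5: 1; order 10: 3; order 20: 2.
Total: 12.

12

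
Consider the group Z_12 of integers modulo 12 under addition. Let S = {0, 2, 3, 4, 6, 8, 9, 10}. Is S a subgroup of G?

No

|S| = 8 does not divide |G| = 12, so by Lagrange S is not a subgroup.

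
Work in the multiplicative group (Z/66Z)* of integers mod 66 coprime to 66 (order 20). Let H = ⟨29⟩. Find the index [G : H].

|⟨29⟩| = 10 and |G| = 20.
By Lagrange, [G : H] = |G|/|H| = 20/10 = 2.

2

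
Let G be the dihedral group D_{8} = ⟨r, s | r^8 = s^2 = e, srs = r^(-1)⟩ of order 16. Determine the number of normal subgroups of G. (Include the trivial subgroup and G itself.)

G has 19 subgroups. Checking conjugation-invariance by order — order 1: 1/1 normal; order 2: 1/9 normal; order 4: 1/5 normal; order 8: 3/3 normal; order 16: 1/1 normal.
Total normal subgroups: 7.

7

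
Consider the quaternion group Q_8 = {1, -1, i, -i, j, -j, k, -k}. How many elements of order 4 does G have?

The elements of order 4 are: i, -i, j, -j, k, -k.
That's 6.

6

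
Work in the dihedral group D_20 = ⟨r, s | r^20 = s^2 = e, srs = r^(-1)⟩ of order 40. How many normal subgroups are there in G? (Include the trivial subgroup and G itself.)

G has 48 subgroups. Checking conjugation-invariance by order — order 1: 1/1 normal; order 2: 1/21 normal; order 4: 1/11 normal; order 5: 1/1 normal; order 8: 0/5 normal; order 10: 1/5 normal; order 20: 3/3 normal; order 40: 1/1 normal.
Total normal subgroups: 9.

9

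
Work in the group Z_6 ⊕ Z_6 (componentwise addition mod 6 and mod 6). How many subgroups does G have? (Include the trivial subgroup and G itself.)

30

|G| = 36, so by Lagrange every subgroup order divides 36. Divisors: 1, 2, 3, 4, 6, 9, 12, 18, 36.
Subgroups by order — order 1: 1; order 2: 3; order 3: 4; order 4: 1; order 6: 12; order 9: 1; order 12: 4; order 18: 3; order 36: 1.
Total: 1 + 3 + 4 + 1 + 12 + 1 + 4 + 3 + 1 = 30.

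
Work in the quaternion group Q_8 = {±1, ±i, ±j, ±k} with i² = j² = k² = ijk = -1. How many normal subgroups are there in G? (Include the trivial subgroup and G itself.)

6

G has 6 subgroups. Checking conjugation-invariance by order — order 1: 1/1 normal; order 2: 1/1 normal; order 4: 3/3 normal; order 8: 1/1 normal.
Total normal subgroups: 6.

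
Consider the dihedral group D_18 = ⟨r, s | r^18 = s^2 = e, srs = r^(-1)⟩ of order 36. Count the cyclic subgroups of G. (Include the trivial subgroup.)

24

Group the elements of G by the cyclic subgroup they generate; each cyclic subgroup of order d accounts for φ(d) elements.
Cyclic subgroups by order — order 1: 1; order 2: 19; order 3: 1; order 6: 1; order 9: 1; order 18: 1.
Total: 24.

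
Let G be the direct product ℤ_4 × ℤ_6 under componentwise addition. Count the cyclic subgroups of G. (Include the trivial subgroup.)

Group the elements of G by the cyclic subgroup they generate; each cyclic subgroup of order d accounts for φ(d) elements.
Cyclic subgroups by order — order 1: 1; order 2: 3; order 3: 1; order 4: 2; order 6: 3; order 12: 2.
Total: 12.

12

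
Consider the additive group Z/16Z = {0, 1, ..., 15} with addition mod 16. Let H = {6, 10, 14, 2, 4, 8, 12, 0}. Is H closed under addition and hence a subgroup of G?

Yes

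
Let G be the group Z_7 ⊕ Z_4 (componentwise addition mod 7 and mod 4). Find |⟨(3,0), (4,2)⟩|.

|⟨(3,0)⟩| = 7 and |⟨(4,2)⟩| = 14, so |H| is a multiple of lcm(7, 14) = 14 and divides |G| = 28.
Closing under the operation: H = {(0,0), (0,2), (1,0), (1,2), (2,0), (2,2), (3,0), (3,2), (4,0), (4,2), (5,0), (5,2), (6,0), (6,2)}, so |H| = 14.

14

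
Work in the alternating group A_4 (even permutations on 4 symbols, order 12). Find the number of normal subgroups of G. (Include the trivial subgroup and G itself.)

G has 10 subgroups. Checking conjugation-invariance by order — order 1: 1/1 normal; order 2: 0/3 normal; order 3: 0/4 normal; order 4: 1/1 normal; order 12: 1/1 normal.
Total normal subgroups: 3.

3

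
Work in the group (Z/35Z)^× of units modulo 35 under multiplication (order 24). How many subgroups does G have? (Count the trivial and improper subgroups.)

16

|G| = 24, so by Lagrange every subgroup order divides 24. Divisors: 1, 2, 3, 4, 6, 8, 12, 24.
Subgroups by order — order 1: 1; order 2: 3; order 3: 1; order 4: 3; order 6: 3; order 8: 1; order 12: 3; order 24: 1.
Total: 1 + 3 + 1 + 3 + 3 + 1 + 3 + 1 = 16.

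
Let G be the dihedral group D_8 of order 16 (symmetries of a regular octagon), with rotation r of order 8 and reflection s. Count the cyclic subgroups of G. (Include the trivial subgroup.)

12

Each element a generates a cyclic subgroup ⟨a⟩; distinct elements may generate the same one (a cyclic group of order d has φ(d) generators).
Cyclic subgroups by order — order 1: 1; order 2: 9; order 4: 1; order 8: 1.
Total: 12.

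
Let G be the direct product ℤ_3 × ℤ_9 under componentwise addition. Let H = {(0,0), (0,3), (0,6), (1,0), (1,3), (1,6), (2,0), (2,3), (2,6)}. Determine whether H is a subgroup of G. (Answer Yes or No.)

Yes

|H| = 9 divides |G| = 27, consistent with Lagrange.
H contains the identity, every element's inverse is in H, and H is closed under +: it is a subgroup.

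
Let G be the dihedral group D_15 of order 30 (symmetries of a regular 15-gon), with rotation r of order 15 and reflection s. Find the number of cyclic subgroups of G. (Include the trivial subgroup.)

19

Group the elements of G by the cyclic subgroup they generate; each cyclic subgroup of order d accounts for φ(d) elements.
Cyclic subgroups by order — order 1: 1; order 2: 15; order 3: 1; order 5: 1; order 15: 1.
Total: 19.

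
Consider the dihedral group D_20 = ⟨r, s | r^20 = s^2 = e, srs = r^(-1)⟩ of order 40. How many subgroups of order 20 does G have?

|G| = 40 and 20 | 40, so subgroups of order 20 are possible by Lagrange.
The subgroups of order 20 are: {e, r, r^2, r^3, r^4, r^5, r^6, r^7, r^8, r^9, r^10, r^11, r^12, r^13, r^14, r^15, r^16, r^17, r^18, r^19}; {e, r^2, r^4, r^6, r^8, r^10, r^12, r^14, r^16, r^18, s, r^2s, r^4s, r^6s, r^8s, r^10s, r^12s, r^14s, r^16s, r^18s}; {e, r^2, r^4, r^6, r^8, r^10, r^12, r^14, r^16, r^18, rs, r^3s, r^5s, r^7s, r^9s, r^11s, r^13s, r^15s, r^17s, r^19s}.
So G has 3 subgroups of order 20.

3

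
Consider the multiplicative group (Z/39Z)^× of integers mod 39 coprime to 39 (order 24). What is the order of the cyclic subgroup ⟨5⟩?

4

Compute successive powers of 5 mod 39: 5, 25, 8, 1; 5^4 ≡ 1 (mod 39).
So |⟨5⟩| = 4.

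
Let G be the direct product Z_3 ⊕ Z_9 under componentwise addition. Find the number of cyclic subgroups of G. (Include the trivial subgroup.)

8

Group the elements of G by the cyclic subgroup they generate; each cyclic subgroup of order d accounts for φ(d) elements.
Cyclic subgroups by order — order 1: 1; order 3: 4; order 9: 3.
Total: 8.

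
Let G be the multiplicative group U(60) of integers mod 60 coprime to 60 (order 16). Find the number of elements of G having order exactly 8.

No element of G has order 8 (even though 8 | 16).

0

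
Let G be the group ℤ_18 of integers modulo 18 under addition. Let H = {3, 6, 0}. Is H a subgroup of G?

No

3 ∈ H but its inverse 15 ∉ H, so H is not a subgroup.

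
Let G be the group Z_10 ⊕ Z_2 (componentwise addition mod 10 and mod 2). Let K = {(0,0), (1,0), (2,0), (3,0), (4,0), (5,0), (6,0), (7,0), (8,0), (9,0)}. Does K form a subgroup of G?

Yes

|K| = 10 divides |G| = 20, consistent with Lagrange.
K contains the identity, every element's inverse is in K, and K is closed under +: it is a subgroup.
In fact K = ⟨(9,0)⟩.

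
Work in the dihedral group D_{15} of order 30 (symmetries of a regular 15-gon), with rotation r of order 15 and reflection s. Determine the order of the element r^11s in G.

Computing powers of r^11s: the smallest k with (r^11s)^k = e is k = 2.

2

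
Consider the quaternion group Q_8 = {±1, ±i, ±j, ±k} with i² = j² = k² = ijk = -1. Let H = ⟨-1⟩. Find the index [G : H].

|⟨-1⟩| = 2 and |G| = 8.
By Lagrange, [G : H] = |G|/|H| = 8/2 = 4.

4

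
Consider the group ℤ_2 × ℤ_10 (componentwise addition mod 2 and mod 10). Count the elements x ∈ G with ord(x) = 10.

An element (a,b) has order lcm(ord(a), ord(b)); count pairs with lcm equal to 10.
Enumerating gives 12 such elements.

12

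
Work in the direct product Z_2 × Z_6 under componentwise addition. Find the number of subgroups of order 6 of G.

3

|G| = 12 and 6 | 12, so subgroups of order 6 are possible by Lagrange.
The subgroups of order 6 are: {(0,0), (0,1), (0,2), (0,3), (0,4), (0,5)}; {(0,0), (0,2), (0,4), (1,0), (1,2), (1,4)}; {(0,0), (0,2), (0,4), (1,1), (1,3), (1,5)}.
So G has 3 subgroups of order 6.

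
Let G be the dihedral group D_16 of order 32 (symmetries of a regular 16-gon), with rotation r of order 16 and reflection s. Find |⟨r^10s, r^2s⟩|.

4

|⟨r^10s⟩| = 2 and |⟨r^2s⟩| = 2, so |H| is a multiple of lcm(2, 2) = 2 and divides |G| = 32.
Closing under the operation: H = {e, r^8, r^2s, r^10s}, so |H| = 4.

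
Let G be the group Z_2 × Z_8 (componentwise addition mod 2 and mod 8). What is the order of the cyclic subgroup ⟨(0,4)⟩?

The order of (0,4) in Z_2 × Z_8 is lcm(ord(0) in Z_2, ord(4) in Z_8).
ord(0) = 1 and ord(4) = 2, so |⟨(0,4)⟩| = lcm(1, 2) = 2.

2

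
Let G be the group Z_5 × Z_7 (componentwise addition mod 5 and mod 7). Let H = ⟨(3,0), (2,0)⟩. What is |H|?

5

|⟨(3,0)⟩| = 5 and |⟨(2,0)⟩| = 5, so |H| is a multiple of lcm(5, 5) = 5 and divides |G| = 35.
Closing under the operation: H = {(0,0), (1,0), (2,0), (3,0), (4,0)}, so |H| = 5.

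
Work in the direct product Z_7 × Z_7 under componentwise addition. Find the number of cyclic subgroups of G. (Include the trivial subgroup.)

9

Each element a generates a cyclic subgroup ⟨a⟩; distinct elements may generate the same one (a cyclic group of order d has φ(d) generators).
Cyclic subgroups by order — order 1: 1; order 7: 8.
Total: 9.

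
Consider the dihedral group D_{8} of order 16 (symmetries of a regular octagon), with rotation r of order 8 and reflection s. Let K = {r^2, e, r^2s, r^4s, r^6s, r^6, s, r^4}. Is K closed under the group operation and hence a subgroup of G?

|K| = 8 divides |G| = 16, consistent with Lagrange.
K contains the identity, every element's inverse is in K, and K is closed under ·: it is a subgroup.

Yes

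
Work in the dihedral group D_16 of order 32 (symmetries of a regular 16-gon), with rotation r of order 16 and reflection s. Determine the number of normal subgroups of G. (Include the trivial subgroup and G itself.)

8

G has 36 subgroups. Checking conjugation-invariance by order — order 1: 1/1 normal; order 2: 1/17 normal; order 4: 1/9 normal; order 8: 1/5 normal; order 16: 3/3 normal; order 32: 1/1 normal.
Total normal subgroups: 8.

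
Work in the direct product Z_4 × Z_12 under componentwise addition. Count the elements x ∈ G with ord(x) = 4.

12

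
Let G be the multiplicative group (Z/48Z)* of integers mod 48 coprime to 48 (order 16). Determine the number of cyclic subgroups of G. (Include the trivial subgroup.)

12

Group the elements of G by the cyclic subgroup they generate; each cyclic subgroup of order d accounts for φ(d) elements.
Cyclic subgroups by order — order 1: 1; order 2: 7; order 4: 4.
Total: 12.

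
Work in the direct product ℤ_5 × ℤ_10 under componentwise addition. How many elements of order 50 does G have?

An element (a,b) has order lcm(ord(a), ord(b)); count pairs with lcm equal to 50.
Enumerating gives 0 such elements.

0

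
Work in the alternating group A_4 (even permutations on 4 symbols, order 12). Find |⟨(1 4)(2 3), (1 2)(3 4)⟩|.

4

|⟨(1 4)(2 3)⟩| = 2 and |⟨(1 2)(3 4)⟩| = 2, so |H| is a multiple of lcm(2, 2) = 2 and divides |G| = 12.
Closing under the operation: H = {e, (1 2)(3 4), (1 3)(2 4), (1 4)(2 3)}, so |H| = 4.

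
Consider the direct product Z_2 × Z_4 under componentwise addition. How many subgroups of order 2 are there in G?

|G| = 8 and 2 | 8, so subgroups of order 2 are possible by Lagrange.
The subgroups of order 2 are: {(0,0), (0,2)}; {(0,0), (1,0)}; {(0,0), (1,2)}.
So G has 3 subgroups of order 2.

3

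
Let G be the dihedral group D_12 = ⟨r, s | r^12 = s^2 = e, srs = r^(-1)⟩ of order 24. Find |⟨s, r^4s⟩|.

|⟨s⟩| = 2 and |⟨r^4s⟩| = 2, so |H| is a multiple of lcm(2, 2) = 2 and divides |G| = 24.
Closing under the operation: H = {e, r^4, r^8, s, r^4s, r^8s}, so |H| = 6.

6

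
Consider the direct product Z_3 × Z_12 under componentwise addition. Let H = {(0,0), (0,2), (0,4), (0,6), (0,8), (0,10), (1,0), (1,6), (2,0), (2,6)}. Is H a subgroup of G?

|H| = 10 does not divide |G| = 36, so by Lagrange H is not a subgroup.

No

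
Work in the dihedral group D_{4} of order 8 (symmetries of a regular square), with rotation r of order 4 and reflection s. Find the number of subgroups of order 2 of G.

5

|G| = 8 and 2 | 8, so subgroups of order 2 are possible by Lagrange.
The subgroups of order 2 are: {e, r^2}; {e, r^2s}; {e, r^3s}; {e, rs}; … (5 in all).
So G has 5 subgroups of order 2.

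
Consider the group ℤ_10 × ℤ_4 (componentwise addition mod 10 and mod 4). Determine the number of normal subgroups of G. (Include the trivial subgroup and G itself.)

G is abelian, so every subgroup is normal.
G has 16 subgroups in total, hence 16 normal subgroups.

16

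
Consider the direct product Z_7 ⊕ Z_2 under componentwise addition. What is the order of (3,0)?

The order of (3,0) in Z_7 × Z_2 is lcm(ord(3) in Z_7, ord(0) in Z_2).
ord(3) = 7 and ord(0) = 1, so |⟨(3,0)⟩| = lcm(7, 1) = 7.

7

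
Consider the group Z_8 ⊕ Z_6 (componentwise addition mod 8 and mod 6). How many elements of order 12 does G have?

An element (a,b) has order lcm(ord(a), ord(b)); count pairs with lcm equal to 12.
Enumerating gives 8 such elements.

8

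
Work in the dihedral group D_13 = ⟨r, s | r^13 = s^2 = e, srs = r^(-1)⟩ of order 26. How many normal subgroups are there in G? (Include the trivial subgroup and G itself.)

3

G has 16 subgroups. Checking conjugation-invariance by order — order 1: 1/1 normal; order 2: 0/13 normal; order 13: 1/1 normal; order 26: 1/1 normal.
Total normal subgroups: 3.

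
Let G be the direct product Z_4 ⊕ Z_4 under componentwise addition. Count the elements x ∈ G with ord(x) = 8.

0

An element (a,b) has order lcm(ord(a), ord(b)); count pairs with lcm equal to 8.
Enumerating gives 0 such elements.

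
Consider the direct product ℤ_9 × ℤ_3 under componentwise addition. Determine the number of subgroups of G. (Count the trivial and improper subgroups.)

10

|G| = 27, so by Lagrange every subgroup order divides 27. Divisors: 1, 3, 9, 27.
Subgroups by order — order 1: 1; order 3: 4; order 9: 4; order 27: 1.
Total: 1 + 4 + 4 + 1 = 10.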